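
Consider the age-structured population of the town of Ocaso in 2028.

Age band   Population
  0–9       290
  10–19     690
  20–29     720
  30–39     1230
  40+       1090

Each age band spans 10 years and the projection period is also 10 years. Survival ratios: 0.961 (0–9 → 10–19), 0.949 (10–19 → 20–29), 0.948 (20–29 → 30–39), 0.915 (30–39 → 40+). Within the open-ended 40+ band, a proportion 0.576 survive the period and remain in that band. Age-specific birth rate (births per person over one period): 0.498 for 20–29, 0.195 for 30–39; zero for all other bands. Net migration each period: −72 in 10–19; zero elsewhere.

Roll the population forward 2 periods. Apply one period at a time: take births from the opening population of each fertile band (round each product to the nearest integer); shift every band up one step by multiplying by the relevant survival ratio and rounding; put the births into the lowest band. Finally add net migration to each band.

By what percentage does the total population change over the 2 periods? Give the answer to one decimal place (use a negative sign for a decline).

Let group 1 be 0–9 through group 5 = 40+.
Period 1.
Births: 720 * 0.498 = 359 ; 1230 * 0.195 = 240 → total 599
Group 2: 290 * 0.961 = 279
Group 3: 690 * 0.949 = 655
Group 4: 720 * 0.948 = 683
Group 5: 1230 * 0.915 + 1090 * 0.576 = 1125 + 628 = 1753
Net migration: Group 2 − 72 → 207
Giving 599 / 207 / 655 / 683 / 1753.
Period 2.
Births: 655 * 0.498 = 326 ; 683 * 0.195 = 133 → total 459
Group 2: 599 * 0.961 = 576
Group 3: 207 * 0.949 = 196
Group 4: 655 * 0.948 = 621
Group 5: 683 * 0.915 + 1753 * 0.576 = 625 + 1010 = 1635
Net migration: Group 2 − 72 → 504
Giving 459 / 504 / 196 / 621 / 1635.
Total: 4020 → 3415; change = -605; percentage change = -15.0%

-15.0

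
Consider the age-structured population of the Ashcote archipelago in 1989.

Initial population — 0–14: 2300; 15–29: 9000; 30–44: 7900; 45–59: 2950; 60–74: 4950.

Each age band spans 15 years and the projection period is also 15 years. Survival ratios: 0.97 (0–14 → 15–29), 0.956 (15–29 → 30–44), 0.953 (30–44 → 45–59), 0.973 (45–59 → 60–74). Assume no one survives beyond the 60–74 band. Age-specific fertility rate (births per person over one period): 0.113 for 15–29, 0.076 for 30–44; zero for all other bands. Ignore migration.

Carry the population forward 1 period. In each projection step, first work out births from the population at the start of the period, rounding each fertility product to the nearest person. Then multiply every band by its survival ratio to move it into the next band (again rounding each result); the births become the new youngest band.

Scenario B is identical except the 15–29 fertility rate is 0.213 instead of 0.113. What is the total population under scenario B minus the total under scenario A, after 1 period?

Numbering the bands 1..5 from youngest to oldest:
Period 1:
Births: 9000 * 0.113 = 1017  |  7900 * 0.076 = 600 — total 1617
Band 2: 2300 * 0.97 = 2231
Band 3: 9000 * 0.956 = 8604
Band 4: 7900 * 0.953 = 7529
Band 5: 2950 * 0.973 = 2870
End of period: [1617, 2231, 8604, 7529, 2870]
Scenario A total after 1 period: 22851
Scenario B projection —
Period 1:
Births: 9000 * 0.213 = 1917  |  7900 * 0.076 = 600 — total 2517
Band 2: 2300 * 0.97 = 2231
Band 3: 9000 * 0.956 = 8604
Band 4: 7900 * 0.953 = 7529
Band 5: 2950 * 0.973 = 2870
End of period: [2517, 2231, 8604, 7529, 2870]
Scenario B total after 1 period: 23751
Difference B − A = 23751 − 22851 = 900

900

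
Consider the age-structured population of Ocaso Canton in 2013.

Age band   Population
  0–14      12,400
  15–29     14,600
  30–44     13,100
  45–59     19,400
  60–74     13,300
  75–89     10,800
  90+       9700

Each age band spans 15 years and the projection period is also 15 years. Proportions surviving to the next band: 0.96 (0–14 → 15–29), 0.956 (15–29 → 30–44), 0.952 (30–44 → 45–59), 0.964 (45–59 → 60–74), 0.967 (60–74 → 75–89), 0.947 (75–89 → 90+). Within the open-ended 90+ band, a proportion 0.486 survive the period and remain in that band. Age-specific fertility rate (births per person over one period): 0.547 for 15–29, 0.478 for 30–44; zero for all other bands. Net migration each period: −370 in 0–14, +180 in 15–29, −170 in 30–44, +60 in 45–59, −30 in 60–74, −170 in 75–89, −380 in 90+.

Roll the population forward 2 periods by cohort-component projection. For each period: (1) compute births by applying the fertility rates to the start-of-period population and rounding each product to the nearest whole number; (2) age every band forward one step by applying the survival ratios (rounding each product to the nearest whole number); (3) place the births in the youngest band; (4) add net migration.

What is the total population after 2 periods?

99553

Let band 1 be 0–14 through band 7 = 90+.
After projecting period 1:
Births: 14600 × 0.547 = 7986, 13100 × 0.478 = 6262 → total 14248
Band 2: 12400 × 0.96 = 11904
Band 3: 14600 × 0.956 = 13958
Band 4: 13100 × 0.952 = 12471
Band 5: 19400 × 0.964 = 18702
Band 6: 13300 × 0.967 = 12861
Band 7: 10800 × 0.947 + 9700 × 0.486 = 10228 + 4714 = 14942
Net migration: Band 1 − 370 → 13878; Band 2 + 180 → 12084; Band 3 − 170 → 13788; Band 4 + 60 → 12531; Band 5 − 30 → 18672; Band 6 − 170 → 12691; Band 7 − 380 → 14562
End of period: [13878, 12084, 13788, 12531, 18672, 12691, 14562]
After projecting period 2:
Births: 12084 × 0.547 = 6610, 13788 × 0.478 = 6591 → total 13201
Band 2: 13878 × 0.96 = 13323
Band 3: 12084 × 0.956 = 11552
Band 4: 13788 × 0.952 = 13126
Band 5: 12531 × 0.964 = 12080
Band 6: 18672 × 0.967 = 18056
Band 7: 12691 × 0.947 + 14562 × 0.486 = 12018 + 7077 = 19095
Net migration: Band 1 − 370 → 12831; Band 2 + 180 → 13503; Band 3 − 170 → 11382; Band 4 + 60 → 13186; Band 5 − 30 → 12050; Band 6 − 170 → 17886; Band 7 − 380 → 18715
End of period: [12831, 13503, 11382, 13186, 12050, 17886, 18715]
Total after period 2: 12831 + 13503 + 11382 + 13186 + 12050 + 17886 + 18715 = 99553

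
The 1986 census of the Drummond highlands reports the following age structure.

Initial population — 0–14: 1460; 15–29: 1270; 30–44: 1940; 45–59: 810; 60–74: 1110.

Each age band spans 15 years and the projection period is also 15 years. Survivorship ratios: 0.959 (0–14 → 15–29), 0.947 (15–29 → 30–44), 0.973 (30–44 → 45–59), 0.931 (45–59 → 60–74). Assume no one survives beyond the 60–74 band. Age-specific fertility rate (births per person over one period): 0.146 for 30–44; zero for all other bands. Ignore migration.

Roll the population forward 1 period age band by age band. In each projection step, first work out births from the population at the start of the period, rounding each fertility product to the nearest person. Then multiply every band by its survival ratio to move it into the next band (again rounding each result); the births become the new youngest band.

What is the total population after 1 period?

(Bands numbered youngest = 1 to oldest = 5.)
— Period 1 —
Births: 1940 × 0.146 = 283
Band 2: 1460 × 0.959 = 1400
Band 3: 1270 × 0.947 = 1203
Band 4: 1940 × 0.973 = 1888
Band 5: 810 × 0.931 = 754
Population now: 0–14=283, 15–29=1400, 30–44=1203, 45–59=1888, 60–74=754
Total after period 1: 283 + 1400 + 1203 + 1888 + 754 = 5528

5528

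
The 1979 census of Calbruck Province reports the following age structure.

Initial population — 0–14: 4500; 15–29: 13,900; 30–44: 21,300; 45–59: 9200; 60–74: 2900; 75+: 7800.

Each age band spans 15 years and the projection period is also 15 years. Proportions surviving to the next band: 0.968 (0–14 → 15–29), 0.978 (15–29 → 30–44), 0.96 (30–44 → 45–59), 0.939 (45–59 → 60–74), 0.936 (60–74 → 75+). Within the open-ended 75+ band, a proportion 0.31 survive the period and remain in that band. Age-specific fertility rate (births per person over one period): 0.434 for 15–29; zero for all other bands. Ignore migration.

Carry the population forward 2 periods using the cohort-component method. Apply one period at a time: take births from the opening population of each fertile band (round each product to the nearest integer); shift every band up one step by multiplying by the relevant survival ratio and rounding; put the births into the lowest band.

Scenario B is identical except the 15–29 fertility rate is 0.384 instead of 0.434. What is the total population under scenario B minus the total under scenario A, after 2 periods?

— Period 1 —
Births: 13900 × 0.434 = 6033
15–29: 4500 × 0.968 = 4356
30–44: 13900 × 0.978 = 13594
45–59: 21300 × 0.96 = 20448
60–74: 9200 × 0.939 = 8639
75+: 2900 × 0.936 + 7800 × 0.31 = 2714 + 2418 = 5132
→ [6033, 4356, 13594, 20448, 8639, 5132]
— Period 2 —
Births: 4356 × 0.434 = 1891
15–29: 6033 × 0.968 = 5840
30–44: 4356 × 0.978 = 4260
45–59: 13594 × 0.96 = 13050
60–74: 20448 × 0.939 = 19201
75+: 8639 × 0.936 + 5132 × 0.31 = 8086 + 1591 = 9677
→ [1891, 5840, 4260, 13050, 19201, 9677]
Scenario A total after 2 periods: 53919
Scenario B projection —
— Period 1 —
Births: 13900 × 0.384 = 5338
15–29: 4500 × 0.968 = 4356
30–44: 13900 × 0.978 = 13594
45–59: 21300 × 0.96 = 20448
60–74: 9200 × 0.939 = 8639
75+: 2900 × 0.936 + 7800 × 0.31 = 2714 + 2418 = 5132
→ [5338, 4356, 13594, 20448, 8639, 5132]
— Period 2 —
Births: 4356 × 0.384 = 1673
15–29: 5338 × 0.968 = 5167
30–44: 4356 × 0.978 = 4260
45–59: 13594 × 0.96 = 13050
60–74: 20448 × 0.939 = 19201
75+: 8639 × 0.936 + 5132 × 0.31 = 8086 + 1591 = 9677
→ [1673, 5167, 4260, 13050, 19201, 9677]
Scenario B total after 2 periods: 53028
Difference B − A = 53028 − 53919 = -891

-891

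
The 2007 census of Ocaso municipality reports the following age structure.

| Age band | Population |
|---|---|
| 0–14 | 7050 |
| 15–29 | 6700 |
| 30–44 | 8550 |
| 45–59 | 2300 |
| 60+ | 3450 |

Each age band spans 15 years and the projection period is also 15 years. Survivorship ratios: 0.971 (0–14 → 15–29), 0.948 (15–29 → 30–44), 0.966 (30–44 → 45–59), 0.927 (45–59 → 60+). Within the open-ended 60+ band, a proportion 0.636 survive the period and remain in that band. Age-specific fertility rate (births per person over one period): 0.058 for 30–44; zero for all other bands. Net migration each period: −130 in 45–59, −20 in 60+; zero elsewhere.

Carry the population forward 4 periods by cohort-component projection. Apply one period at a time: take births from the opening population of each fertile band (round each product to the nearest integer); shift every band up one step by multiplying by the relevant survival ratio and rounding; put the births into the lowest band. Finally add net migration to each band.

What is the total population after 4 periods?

14389

[period 1]
Births: 8550 × 0.058 = 496
15–29: 7050 × 0.971 = 6846
30–44: 6700 × 0.948 = 6352
45–59: 8550 × 0.966 = 8259
60+: 2300 × 0.927 + 3450 × 0.636 = 2132 + 2194 = 4326
Net migration: 45–59 − 130 → 8129; 60+ − 20 → 4306
Population now: 0–14=496, 15–29=6846, 30–44=6352, 45–59=8129, 60+=4306
[period 2]
Births: 6352 × 0.058 = 368
15–29: 496 × 0.971 = 482
30–44: 6846 × 0.948 = 6490
45–59: 6352 × 0.966 = 6136
60+: 8129 × 0.927 + 4306 × 0.636 = 7536 + 2739 = 10275
Net migration: 45–59 − 130 → 6006; 60+ − 20 → 10255
Population now: 0–14=368, 15–29=482, 30–44=6490, 45–59=6006, 60+=10255
[period 3]
Births: 6490 × 0.058 = 376
15–29: 368 × 0.971 = 357
30–44: 482 × 0.948 = 457
45–59: 6490 × 0.966 = 6269
60+: 6006 × 0.927 + 10255 × 0.636 = 5568 + 6522 = 12090
Net migration: 45–59 − 130 → 6139; 60+ − 20 → 12070
Population now: 0–14=376, 15–29=357, 30–44=457, 45–59=6139, 60+=12070
[period 4]
Births: 457 × 0.058 = 27
15–29: 376 × 0.971 = 365
30–44: 357 × 0.948 = 338
45–59: 457 × 0.966 = 441
60+: 6139 × 0.927 + 12070 × 0.636 = 5691 + 7677 = 13368
Net migration: 45–59 − 130 → 311; 60+ − 20 → 13348
Population now: 0–14=27, 15–29=365, 30–44=338, 45–59=311, 60+=13348
Total after period 4: 27 + 365 + 338 + 311 + 13348 = 14389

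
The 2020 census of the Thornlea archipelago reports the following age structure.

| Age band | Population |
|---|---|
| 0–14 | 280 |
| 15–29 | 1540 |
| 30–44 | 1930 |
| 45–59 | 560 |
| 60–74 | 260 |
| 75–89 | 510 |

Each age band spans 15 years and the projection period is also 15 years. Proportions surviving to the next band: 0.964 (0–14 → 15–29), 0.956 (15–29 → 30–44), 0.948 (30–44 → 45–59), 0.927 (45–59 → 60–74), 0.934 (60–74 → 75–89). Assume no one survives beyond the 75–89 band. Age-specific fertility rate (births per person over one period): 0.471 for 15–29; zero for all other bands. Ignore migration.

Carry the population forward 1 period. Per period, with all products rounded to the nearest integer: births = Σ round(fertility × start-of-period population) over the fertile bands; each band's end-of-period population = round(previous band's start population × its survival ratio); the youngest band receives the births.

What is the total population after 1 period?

Period 1.
Births: 1540 * 0.471 = 725
15–29: 280 * 0.964 = 270
30–44: 1540 * 0.956 = 1472
45–59: 1930 * 0.948 = 1830
60–74: 560 * 0.927 = 519
75–89: 260 * 0.934 = 243
Population now: 0–14=725, 15–29=270, 30–44=1472, 45–59=1830, 60–74=519, 75–89=243
Total after period 1: 725 + 270 + 1472 + 1830 + 519 + 243 = 5059

5059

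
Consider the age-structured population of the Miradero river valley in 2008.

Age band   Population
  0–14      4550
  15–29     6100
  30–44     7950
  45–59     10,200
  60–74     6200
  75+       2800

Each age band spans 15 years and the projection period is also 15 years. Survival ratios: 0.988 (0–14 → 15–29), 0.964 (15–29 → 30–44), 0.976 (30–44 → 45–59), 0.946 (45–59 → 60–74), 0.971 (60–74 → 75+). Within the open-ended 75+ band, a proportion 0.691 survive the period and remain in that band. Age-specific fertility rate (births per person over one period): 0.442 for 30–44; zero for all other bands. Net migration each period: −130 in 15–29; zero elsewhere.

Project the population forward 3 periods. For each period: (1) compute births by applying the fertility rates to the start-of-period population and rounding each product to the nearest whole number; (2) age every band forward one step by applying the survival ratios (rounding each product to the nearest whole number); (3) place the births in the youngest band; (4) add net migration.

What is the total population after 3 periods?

After projecting period 1:
Births: 7950 × 0.442 = 3514
15–29: 4550 × 0.988 = 4495
30–44: 6100 × 0.964 = 5880
45–59: 7950 × 0.976 = 7759
60–74: 10200 × 0.946 = 9649
75+: 6200 × 0.971 + 2800 × 0.691 = 6020 + 1935 = 7955
Net migration: 15–29 − 130 → 4365
End of period: [3514, 4365, 5880, 7759, 9649, 7955]
After projecting period 2:
Births: 5880 × 0.442 = 2599
15–29: 3514 × 0.988 = 3472
30–44: 4365 × 0.964 = 4208
45–59: 5880 × 0.976 = 5739
60–74: 7759 × 0.946 = 7340
75+: 9649 × 0.971 + 7955 × 0.691 = 9369 + 5497 = 14866
Net migration: 15–29 − 130 → 3342
End of period: [2599, 3342, 4208, 5739, 7340, 14866]
After projecting period 3:
Births: 4208 × 0.442 = 1860
15–29: 2599 × 0.988 = 2568
30–44: 3342 × 0.964 = 3222
45–59: 4208 × 0.976 = 4107
60–74: 5739 × 0.946 = 5429
75+: 7340 × 0.971 + 14866 × 0.691 = 7127 + 10272 = 17399
Net migration: 15–29 − 130 → 2438
End of period: [1860, 2438, 3222, 4107, 5429, 17399]
Total after period 3: 1860 + 2438 + 3222 + 4107 + 5429 + 17399 = 34455

34455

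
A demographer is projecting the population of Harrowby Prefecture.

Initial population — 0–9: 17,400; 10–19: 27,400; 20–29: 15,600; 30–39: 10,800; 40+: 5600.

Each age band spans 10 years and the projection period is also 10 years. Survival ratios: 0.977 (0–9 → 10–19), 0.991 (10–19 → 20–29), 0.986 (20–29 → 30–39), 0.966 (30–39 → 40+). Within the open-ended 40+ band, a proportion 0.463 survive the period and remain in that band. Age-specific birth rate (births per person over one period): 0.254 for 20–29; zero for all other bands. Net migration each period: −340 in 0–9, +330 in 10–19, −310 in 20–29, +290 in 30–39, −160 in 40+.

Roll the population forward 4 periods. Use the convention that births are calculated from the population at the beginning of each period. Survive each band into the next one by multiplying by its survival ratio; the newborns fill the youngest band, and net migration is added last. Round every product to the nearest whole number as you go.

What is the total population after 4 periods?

Call the groups 1 to 5, youngest first.
Period 1.
Births: 15600 × 0.254 = 3962
Group 2: 17400 × 0.977 = 17000
Group 3: 27400 × 0.991 = 27153
Group 4: 15600 × 0.986 = 15382
Group 5: 10800 × 0.966 + 5600 × 0.463 = 10433 + 2593 = 13026
Net migration: Group 1 − 340 → 3622; Group 2 + 330 → 17330; Group 3 − 310 → 26843; Group 4 + 290 → 15672; Group 5 − 160 → 12866
Giving 3622 / 17330 / 26843 / 15672 / 12866.
Period 2.
Births: 26843 × 0.254 = 6818
Group 2: 3622 × 0.977 = 3539
Group 3: 17330 × 0.991 = 17174
Group 4: 26843 × 0.986 = 26467
Group 5: 15672 × 0.966 + 12866 × 0.463 = 15139 + 5957 = 21096
Net migration: Group 1 − 340 → 6478; Group 2 + 330 → 3869; Group 3 − 310 → 16864; Group 4 + 290 → 26757; Group 5 − 160 → 20936
Giving 6478 / 3869 / 16864 / 26757 / 20936.
Period 3.
Births: 16864 × 0.254 = 4283
Group 2: 6478 × 0.977 = 6329
Group 3: 3869 × 0.991 = 3834
Group 4: 16864 × 0.986 = 16628
Group 5: 26757 × 0.966 + 20936 × 0.463 = 25847 + 9693 = 35540
Net migration: Group 1 − 340 → 3943; Group 2 + 330 → 6659; Group 3 − 310 → 3524; Group 4 + 290 → 16918; Group 5 − 160 → 35380
Giving 3943 / 6659 / 3524 / 16918 / 35380.
Period 4.
Births: 3524 × 0.254 = 895
Group 2: 3943 × 0.977 = 3852
Group 3: 6659 × 0.991 = 6599
Group 4: 3524 × 0.986 = 3475
Group 5: 16918 × 0.966 + 35380 × 0.463 = 16343 + 16381 = 32724
Net migration: Group 1 − 340 → 555; Group 2 + 330 → 4182; Group 3 − 310 → 6289; Group 4 + 290 → 3765; Group 5 − 160 → 32564
Giving 555 / 4182 / 6289 / 3765 / 32564.
Total after period 4: 555 + 4182 + 6289 + 3765 + 32564 = 47355

47355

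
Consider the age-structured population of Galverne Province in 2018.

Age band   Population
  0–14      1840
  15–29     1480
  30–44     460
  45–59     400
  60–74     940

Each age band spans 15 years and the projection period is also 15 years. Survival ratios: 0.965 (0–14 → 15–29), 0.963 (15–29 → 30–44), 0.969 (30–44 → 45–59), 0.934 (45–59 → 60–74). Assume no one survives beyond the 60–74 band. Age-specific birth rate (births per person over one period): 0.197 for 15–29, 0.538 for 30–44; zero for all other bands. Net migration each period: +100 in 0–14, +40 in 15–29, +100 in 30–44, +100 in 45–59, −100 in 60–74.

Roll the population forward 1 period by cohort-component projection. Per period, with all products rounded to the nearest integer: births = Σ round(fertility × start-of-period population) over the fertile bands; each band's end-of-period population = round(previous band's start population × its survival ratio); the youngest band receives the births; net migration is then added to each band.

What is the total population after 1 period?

Period 1:
Births: 1480 × 0.197 = 292, 460 × 0.538 = 247 — total 539
15–29: 1840 × 0.965 = 1776
30–44: 1480 × 0.963 = 1425
45–59: 460 × 0.969 = 446
60–74: 400 × 0.934 = 374
Net migration: 0–14 + 100 → 639; 15–29 + 40 → 1816; 30–44 + 100 → 1525; 45–59 + 100 → 546; 60–74 − 100 → 274
End of period: [639, 1816, 1525, 546, 274]
Total after period 1: 639 + 1816 + 1525 + 546 + 274 = 4800

4800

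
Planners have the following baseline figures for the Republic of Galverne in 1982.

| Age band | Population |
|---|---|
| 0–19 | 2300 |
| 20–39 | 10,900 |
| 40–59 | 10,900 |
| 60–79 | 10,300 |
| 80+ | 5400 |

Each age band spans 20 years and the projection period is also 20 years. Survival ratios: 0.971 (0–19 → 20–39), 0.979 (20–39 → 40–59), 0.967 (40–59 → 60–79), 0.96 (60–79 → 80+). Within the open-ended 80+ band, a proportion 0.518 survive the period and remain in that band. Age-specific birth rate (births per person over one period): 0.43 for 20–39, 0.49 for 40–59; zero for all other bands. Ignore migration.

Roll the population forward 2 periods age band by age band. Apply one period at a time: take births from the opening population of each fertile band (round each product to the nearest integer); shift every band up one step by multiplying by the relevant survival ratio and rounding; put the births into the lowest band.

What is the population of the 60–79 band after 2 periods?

Period 1.
Births: 10900 * 0.43 = 4687, 10900 * 0.49 = 5341 → total 10028
20–39: 2300 * 0.971 = 2233
40–59: 10900 * 0.979 = 10671
60–79: 10900 * 0.967 = 10540
80+: 10300 * 0.96 + 5400 * 0.518 = 9888 + 2797 = 12685
Population now: 0–19=10028, 20–39=2233, 40–59=10671, 60–79=10540, 80+=12685
Period 2.
Births: 2233 * 0.43 = 960, 10671 * 0.49 = 5229 → total 6189
20–39: 10028 * 0.971 = 9737
40–59: 2233 * 0.979 = 2186
60–79: 10671 * 0.967 = 10319
80+: 10540 * 0.96 + 12685 * 0.518 = 10118 + 6571 = 16689
Population now: 0–19=6189, 20–39=9737, 40–59=2186, 60–79=10319, 80+=16689

10319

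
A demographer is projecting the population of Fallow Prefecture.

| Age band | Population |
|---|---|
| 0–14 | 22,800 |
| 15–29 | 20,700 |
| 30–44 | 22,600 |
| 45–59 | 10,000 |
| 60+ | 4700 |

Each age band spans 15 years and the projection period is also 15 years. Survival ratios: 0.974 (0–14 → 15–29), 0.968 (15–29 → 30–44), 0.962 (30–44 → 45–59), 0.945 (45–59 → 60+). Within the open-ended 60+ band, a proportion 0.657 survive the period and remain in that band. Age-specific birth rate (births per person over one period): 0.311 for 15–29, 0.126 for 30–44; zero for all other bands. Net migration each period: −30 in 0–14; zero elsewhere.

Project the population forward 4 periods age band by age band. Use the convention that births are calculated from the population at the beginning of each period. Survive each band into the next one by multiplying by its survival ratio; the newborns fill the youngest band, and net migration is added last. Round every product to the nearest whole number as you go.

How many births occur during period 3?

5512

Numbering the groups 1..5 from youngest to oldest:
Period 1.
Births: 20700 × 0.311 = 6438 ; 22600 × 0.126 = 2848 → 9286
Group 2: 22800 × 0.974 = 22207
Group 3: 20700 × 0.968 = 20038
Group 4: 22600 × 0.962 = 21741
Group 5: 10000 × 0.945 + 4700 × 0.657 = 9450 + 3088 = 12538
Net migration: Group 1 − 30 → 9256
→ [9256, 22207, 20038, 21741, 12538]
Period 2.
Births: 22207 × 0.311 = 6906 ; 20038 × 0.126 = 2525 → 9431
Group 2: 9256 × 0.974 = 9015
Group 3: 22207 × 0.968 = 21496
Group 4: 20038 × 0.962 = 19277
Group 5: 21741 × 0.945 + 12538 × 0.657 = 20545 + 8237 = 28782
Net migration: Group 1 − 30 → 9401
→ [9401, 9015, 21496, 19277, 28782]
Period 3.
Births: 9015 × 0.311 = 2804 ; 21496 × 0.126 = 2708 → 5512
Group 2: 9401 × 0.974 = 9157
Group 3: 9015 × 0.968 = 8727
Group 4: 21496 × 0.962 = 20679
Group 5: 19277 × 0.945 + 28782 × 0.657 = 18217 + 18910 = 37127
Net migration: Group 1 − 30 → 5482
→ [5482, 9157, 8727, 20679, 37127]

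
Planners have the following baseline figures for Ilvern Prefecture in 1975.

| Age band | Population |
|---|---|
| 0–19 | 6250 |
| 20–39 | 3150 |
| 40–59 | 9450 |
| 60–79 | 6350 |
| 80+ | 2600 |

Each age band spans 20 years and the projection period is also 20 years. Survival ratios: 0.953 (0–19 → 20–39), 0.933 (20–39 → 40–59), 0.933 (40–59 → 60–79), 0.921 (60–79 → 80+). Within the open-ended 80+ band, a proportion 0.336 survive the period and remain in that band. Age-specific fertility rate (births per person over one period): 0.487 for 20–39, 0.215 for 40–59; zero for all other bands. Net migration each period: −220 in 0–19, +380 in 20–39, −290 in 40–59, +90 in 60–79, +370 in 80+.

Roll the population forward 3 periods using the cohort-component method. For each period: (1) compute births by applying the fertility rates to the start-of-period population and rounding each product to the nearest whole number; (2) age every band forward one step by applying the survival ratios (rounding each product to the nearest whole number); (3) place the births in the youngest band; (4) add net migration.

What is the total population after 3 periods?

21167

— Period 1 —
Births: 3150 × 0.487 = 1534, 9450 × 0.215 = 2032 — total 3566
20–39: 6250 × 0.953 = 5956
40–59: 3150 × 0.933 = 2939
60–79: 9450 × 0.933 = 8817
80+: 6350 × 0.921 + 2600 × 0.336 = 5848 + 874 = 6722
Net migration: 0–19 − 220 → 3346; 20–39 + 380 → 6336; 40–59 − 290 → 2649; 60–79 + 90 → 8907; 80+ + 370 → 7092
Giving 3346 / 6336 / 2649 / 8907 / 7092.
— Period 2 —
Births: 6336 × 0.487 = 3086, 2649 × 0.215 = 570 — total 3656
20–39: 3346 × 0.953 = 3189
40–59: 6336 × 0.933 = 5911
60–79: 2649 × 0.933 = 2472
80+: 8907 × 0.921 + 7092 × 0.336 = 8203 + 2383 = 10586
Net migration: 0–19 − 220 → 3436; 20–39 + 380 → 3569; 40–59 − 290 → 5621; 60–79 + 90 → 2562; 80+ + 370 → 10956
Giving 3436 / 3569 / 5621 / 2562 / 10956.
— Period 3 —
Births: 3569 × 0.487 = 1738, 5621 × 0.215 = 1209 — total 2947
20–39: 3436 × 0.953 = 3275
40–59: 3569 × 0.933 = 3330
60–79: 5621 × 0.933 = 5244
80+: 2562 × 0.921 + 10956 × 0.336 = 2360 + 3681 = 6041
Net migration: 0–19 − 220 → 2727; 20–39 + 380 → 3655; 40–59 − 290 → 3040; 60–79 + 90 → 5334; 80+ + 370 → 6411
Giving 2727 / 3655 / 3040 / 5334 / 6411.
Total after period 3: 2727 + 3655 + 3040 + 5334 + 6411 = 21167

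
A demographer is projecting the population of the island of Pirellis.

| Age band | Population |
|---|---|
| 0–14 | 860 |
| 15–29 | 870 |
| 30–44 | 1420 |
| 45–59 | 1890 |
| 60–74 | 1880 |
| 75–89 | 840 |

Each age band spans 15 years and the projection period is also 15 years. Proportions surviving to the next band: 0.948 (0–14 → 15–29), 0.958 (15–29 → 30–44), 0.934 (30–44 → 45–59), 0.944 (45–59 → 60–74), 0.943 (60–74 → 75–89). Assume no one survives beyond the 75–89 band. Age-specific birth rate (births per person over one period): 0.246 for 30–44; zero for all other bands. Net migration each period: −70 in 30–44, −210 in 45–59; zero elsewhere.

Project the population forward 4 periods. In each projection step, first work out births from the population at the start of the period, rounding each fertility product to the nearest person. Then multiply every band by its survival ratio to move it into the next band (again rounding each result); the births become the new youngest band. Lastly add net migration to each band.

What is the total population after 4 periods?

Numbering the bands 1..6 from youngest to oldest:
After projecting period 1:
Births: 1420 * 0.246 = 349
Band 2: 860 * 0.948 = 815
Band 3: 870 * 0.958 = 833
Band 4: 1420 * 0.934 = 1326
Band 5: 1890 * 0.944 = 1784
Band 6: 1880 * 0.943 = 1773
Net migration: Band 3 − 70 → 763; Band 4 − 210 → 1116
→ [349, 815, 763, 1116, 1784, 1773]
After projecting period 2:
Births: 763 * 0.246 = 188
Band 2: 349 * 0.948 = 331
Band 3: 815 * 0.958 = 781
Band 4: 763 * 0.934 = 713
Band 5: 1116 * 0.944 = 1054
Band 6: 1784 * 0.943 = 1682
Net migration: Band 3 − 70 → 711; Band 4 − 210 → 503
→ [188, 331, 711, 503, 1054, 1682]
After projecting period 3:
Births: 711 * 0.246 = 175
Band 2: 188 * 0.948 = 178
Band 3: 331 * 0.958 = 317
Band 4: 711 * 0.934 = 664
Band 5: 503 * 0.944 = 475
Band 6: 1054 * 0.943 = 994
Net migration: Band 3 − 70 → 247; Band 4 − 210 → 454
→ [175, 178, 247, 454, 475, 994]
After projecting period 4:
Births: 247 * 0.246 = 61
Band 2: 175 * 0.948 = 166
Band 3: 178 * 0.958 = 171
Band 4: 247 * 0.934 = 231
Band 5: 454 * 0.944 = 429
Band 6: 475 * 0.943 = 448
Net migration: Band 3 − 70 → 101; Band 4 − 210 → 21
→ [61, 166, 101, 21, 429, 448]
Total after period 4: 61 + 166 + 101 + 21 + 429 + 448 = 1226

1226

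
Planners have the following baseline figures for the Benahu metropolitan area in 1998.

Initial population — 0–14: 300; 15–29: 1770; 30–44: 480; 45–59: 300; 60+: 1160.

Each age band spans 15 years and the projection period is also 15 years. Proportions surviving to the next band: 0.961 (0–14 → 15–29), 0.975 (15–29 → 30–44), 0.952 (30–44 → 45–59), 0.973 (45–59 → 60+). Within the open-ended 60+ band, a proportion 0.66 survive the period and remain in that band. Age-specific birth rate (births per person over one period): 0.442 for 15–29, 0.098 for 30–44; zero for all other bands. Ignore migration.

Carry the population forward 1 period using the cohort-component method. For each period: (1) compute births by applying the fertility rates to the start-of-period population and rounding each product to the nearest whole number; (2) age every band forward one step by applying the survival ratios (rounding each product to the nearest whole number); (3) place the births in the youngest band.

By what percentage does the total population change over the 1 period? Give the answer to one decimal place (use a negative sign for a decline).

8.7

After projecting period 1:
Births: 1770 × 0.442 = 782, 480 × 0.098 = 47 — total 829
15–29: 300 × 0.961 = 288
30–44: 1770 × 0.975 = 1726
45–59: 480 × 0.952 = 457
60+: 300 × 0.973 + 1160 × 0.66 = 292 + 766 = 1058
Population now: 0–14=829, 15–29=288, 30–44=1726, 45–59=457, 60+=1058
Total: 4010 → 4358; change = 348; percentage change = 8.7%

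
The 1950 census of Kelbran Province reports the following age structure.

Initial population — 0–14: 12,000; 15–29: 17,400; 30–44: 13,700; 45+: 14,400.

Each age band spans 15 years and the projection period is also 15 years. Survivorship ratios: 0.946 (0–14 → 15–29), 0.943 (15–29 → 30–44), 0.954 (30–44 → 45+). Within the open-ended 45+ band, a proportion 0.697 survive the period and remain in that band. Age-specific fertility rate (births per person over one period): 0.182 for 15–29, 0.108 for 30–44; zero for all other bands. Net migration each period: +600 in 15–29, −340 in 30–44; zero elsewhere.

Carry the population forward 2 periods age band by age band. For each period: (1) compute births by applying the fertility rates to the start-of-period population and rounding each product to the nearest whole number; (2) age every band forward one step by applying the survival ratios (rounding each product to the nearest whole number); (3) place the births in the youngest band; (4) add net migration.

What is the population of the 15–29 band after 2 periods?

Period 1.
Births: 17400 × 0.182 = 3167 ; 13700 × 0.108 = 1480 ⇒ total 4647
15–29: 12000 × 0.946 = 11352
30–44: 17400 × 0.943 = 16408
45+: 13700 × 0.954 + 14400 × 0.697 = 13070 + 10037 = 23107
Net migration: 15–29 + 600 → 11952; 30–44 − 340 → 16068
End of period: [4647, 11952, 16068, 23107]
Period 2.
Births: 11952 × 0.182 = 2175 ; 16068 × 0.108 = 1735 ⇒ total 3910
15–29: 4647 × 0.946 = 4396
30–44: 11952 × 0.943 = 11271
45+: 16068 × 0.954 + 23107 × 0.697 = 15329 + 16106 = 31435
Net migration: 15–29 + 600 → 4996; 30–44 − 340 → 10931
End of period: [3910, 4996, 10931, 31435]

4996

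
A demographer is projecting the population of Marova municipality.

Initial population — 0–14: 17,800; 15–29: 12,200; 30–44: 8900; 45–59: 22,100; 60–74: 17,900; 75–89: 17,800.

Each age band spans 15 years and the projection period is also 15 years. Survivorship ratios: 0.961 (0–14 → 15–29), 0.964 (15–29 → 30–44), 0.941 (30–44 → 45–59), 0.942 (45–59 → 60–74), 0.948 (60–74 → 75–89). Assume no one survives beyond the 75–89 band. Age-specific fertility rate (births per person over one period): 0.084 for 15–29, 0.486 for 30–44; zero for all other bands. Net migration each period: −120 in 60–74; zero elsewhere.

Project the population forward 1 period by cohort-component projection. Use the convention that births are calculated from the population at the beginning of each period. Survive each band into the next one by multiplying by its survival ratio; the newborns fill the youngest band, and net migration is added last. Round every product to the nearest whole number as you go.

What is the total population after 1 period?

— Period 1 —
Births: 12200 × 0.084 = 1025  |  8900 × 0.486 = 4325 — total 5350
15–29: 17800 × 0.961 = 17106
30–44: 12200 × 0.964 = 11761
45–59: 8900 × 0.941 = 8375
60–74: 22100 × 0.942 = 20818
75–89: 17900 × 0.948 = 16969
Net migration: 60–74 − 120 → 20698
→ [5350, 17106, 11761, 8375, 20698, 16969]
Total after period 1: 5350 + 17106 + 11761 + 8375 + 20698 + 16969 = 80259

80259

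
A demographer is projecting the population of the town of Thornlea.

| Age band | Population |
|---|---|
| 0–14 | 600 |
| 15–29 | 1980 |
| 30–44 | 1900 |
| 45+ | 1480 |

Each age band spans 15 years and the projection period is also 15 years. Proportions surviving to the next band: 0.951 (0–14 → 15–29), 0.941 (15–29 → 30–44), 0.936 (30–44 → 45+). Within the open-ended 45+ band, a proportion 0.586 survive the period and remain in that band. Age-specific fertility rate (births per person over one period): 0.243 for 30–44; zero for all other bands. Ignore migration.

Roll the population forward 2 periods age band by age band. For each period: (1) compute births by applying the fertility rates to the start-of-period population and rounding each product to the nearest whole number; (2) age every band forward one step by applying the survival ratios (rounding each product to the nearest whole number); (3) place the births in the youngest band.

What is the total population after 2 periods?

Numbering the groups 1..4 from youngest to oldest:
— Period 1 —
Births: 1900 × 0.243 = 462
Group 2: 600 × 0.951 = 571
Group 3: 1980 × 0.941 = 1863
Group 4: 1900 × 0.936 + 1480 × 0.586 = 1778 + 867 = 2645
→ [462, 571, 1863, 2645]
— Period 2 —
Births: 1863 × 0.243 = 453
Group 2: 462 × 0.951 = 439
Group 3: 571 × 0.941 = 537
Group 4: 1863 × 0.936 + 2645 × 0.586 = 1744 + 1550 = 3294
→ [453, 439, 537, 3294]
Total after period 2: 453 + 439 + 537 + 3294 = 4723

4723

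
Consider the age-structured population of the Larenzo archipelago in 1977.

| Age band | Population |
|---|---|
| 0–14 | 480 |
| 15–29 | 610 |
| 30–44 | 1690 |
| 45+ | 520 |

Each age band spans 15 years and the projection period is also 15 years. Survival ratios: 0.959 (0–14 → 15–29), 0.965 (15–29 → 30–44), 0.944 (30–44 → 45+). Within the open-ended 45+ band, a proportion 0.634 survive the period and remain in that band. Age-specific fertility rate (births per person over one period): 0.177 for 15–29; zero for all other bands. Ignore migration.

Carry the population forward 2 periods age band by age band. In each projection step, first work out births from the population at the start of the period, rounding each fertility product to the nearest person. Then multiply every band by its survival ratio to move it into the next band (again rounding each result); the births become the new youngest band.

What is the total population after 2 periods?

Call the bands 1 to 4, youngest first.
— Period 1 —
Births: 610 * 0.177 = 108
Band 2: 480 * 0.959 = 460
Band 3: 610 * 0.965 = 589
Band 4: 1690 * 0.944 + 520 * 0.634 = 1595 + 330 = 1925
Giving 108 / 460 / 589 / 1925.
— Period 2 —
Births: 460 * 0.177 = 81
Band 2: 108 * 0.959 = 104
Band 3: 460 * 0.965 = 444
Band 4: 589 * 0.944 + 1925 * 0.634 = 556 + 1220 = 1776
Giving 81 / 104 / 444 / 1776.
Total after period 2: 81 + 104 + 444 + 1776 = 2405

2405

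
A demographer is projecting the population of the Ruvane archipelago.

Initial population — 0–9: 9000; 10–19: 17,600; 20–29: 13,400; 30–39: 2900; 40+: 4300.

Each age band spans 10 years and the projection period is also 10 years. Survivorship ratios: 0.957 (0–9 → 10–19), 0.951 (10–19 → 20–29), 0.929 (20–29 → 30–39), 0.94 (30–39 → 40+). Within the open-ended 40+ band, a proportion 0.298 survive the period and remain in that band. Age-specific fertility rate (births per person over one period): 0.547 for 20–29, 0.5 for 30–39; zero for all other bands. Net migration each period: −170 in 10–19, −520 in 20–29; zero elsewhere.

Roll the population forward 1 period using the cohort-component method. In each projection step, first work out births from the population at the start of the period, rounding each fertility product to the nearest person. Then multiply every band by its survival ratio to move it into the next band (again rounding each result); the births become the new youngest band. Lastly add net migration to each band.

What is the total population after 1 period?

49897

— Period 1 —
Births: 13400 × 0.547 = 7330, 2900 × 0.5 = 1450 → total 8780
10–19: 9000 × 0.957 = 8613
20–29: 17600 × 0.951 = 16738
30–39: 13400 × 0.929 = 12449
40+: 2900 × 0.94 + 4300 × 0.298 = 2726 + 1281 = 4007
Net migration: 10–19 − 170 → 8443; 20–29 − 520 → 16218
End of period: [8780, 8443, 16218, 12449, 4007]
Total after period 1: 8780 + 8443 + 16218 + 12449 + 4007 = 49897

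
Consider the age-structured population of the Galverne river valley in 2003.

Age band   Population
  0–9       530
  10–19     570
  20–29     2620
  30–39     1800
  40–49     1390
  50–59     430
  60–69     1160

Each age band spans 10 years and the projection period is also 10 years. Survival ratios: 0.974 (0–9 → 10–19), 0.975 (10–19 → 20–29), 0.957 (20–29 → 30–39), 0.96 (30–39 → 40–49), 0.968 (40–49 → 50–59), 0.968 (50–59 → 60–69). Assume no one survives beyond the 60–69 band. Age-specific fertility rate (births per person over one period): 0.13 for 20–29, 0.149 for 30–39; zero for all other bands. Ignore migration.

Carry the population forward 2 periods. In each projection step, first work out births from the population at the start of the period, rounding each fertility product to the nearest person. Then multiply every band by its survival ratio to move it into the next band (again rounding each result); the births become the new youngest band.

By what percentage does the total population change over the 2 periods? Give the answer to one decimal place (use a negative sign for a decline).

-12.3

After projecting period 1:
Births: 2620 * 0.13 = 341  |  1800 * 0.149 = 268 — total 609
10–19: 530 * 0.974 = 516
20–29: 570 * 0.975 = 556
30–39: 2620 * 0.957 = 2507
40–49: 1800 * 0.96 = 1728
50–59: 1390 * 0.968 = 1346
60–69: 430 * 0.968 = 416
→ [609, 516, 556, 2507, 1728, 1346, 416]
After projecting period 2:
Births: 556 * 0.13 = 72  |  2507 * 0.149 = 374 — total 446
10–19: 609 * 0.974 = 593
20–29: 516 * 0.975 = 503
30–39: 556 * 0.957 = 532
40–49: 2507 * 0.96 = 2407
50–59: 1728 * 0.968 = 1673
60–69: 1346 * 0.968 = 1303
→ [446, 593, 503, 532, 2407, 1673, 1303]
Total: 8500 → 7457; change = -1043; percentage change = -12.3%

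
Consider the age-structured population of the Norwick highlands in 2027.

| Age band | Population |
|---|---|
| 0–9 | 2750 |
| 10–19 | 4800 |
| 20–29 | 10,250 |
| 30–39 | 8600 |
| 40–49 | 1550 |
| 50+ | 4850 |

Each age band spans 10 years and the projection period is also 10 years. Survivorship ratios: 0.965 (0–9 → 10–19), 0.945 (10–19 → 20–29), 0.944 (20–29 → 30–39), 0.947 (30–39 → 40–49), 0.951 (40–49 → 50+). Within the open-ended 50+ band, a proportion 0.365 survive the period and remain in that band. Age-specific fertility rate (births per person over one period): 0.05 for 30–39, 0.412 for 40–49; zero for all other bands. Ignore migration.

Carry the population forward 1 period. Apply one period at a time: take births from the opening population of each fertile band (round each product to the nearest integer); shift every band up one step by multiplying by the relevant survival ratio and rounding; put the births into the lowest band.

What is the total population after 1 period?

— Period 1 —
Births: 8600 × 0.05 = 430 ; 1550 × 0.412 = 639 → total 1069
10–19: 2750 × 0.965 = 2654
20–29: 4800 × 0.945 = 4536
30–39: 10250 × 0.944 = 9676
40–49: 8600 × 0.947 = 8144
50+: 1550 × 0.951 + 4850 × 0.365 = 1474 + 1770 = 3244
End of period: [1069, 2654, 4536, 9676, 8144, 3244]
Total after period 1: 1069 + 2654 + 4536 + 9676 + 8144 + 3244 = 29323

29323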